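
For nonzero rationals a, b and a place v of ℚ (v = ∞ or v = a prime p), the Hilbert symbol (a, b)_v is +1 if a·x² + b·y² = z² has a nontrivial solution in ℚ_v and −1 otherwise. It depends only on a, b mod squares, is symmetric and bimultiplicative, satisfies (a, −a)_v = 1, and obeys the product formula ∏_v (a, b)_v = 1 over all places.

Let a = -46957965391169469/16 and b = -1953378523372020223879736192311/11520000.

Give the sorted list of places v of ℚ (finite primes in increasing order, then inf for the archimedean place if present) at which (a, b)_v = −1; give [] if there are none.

[2, 13, 31, 37, 47, inf]

Mod squares: a ≡ -6954261, b ≡ -1118. Check v ∈ {∞, 2, 3, 5, 7, 13, 19, 31, 37, 43, 47}.
v=37: a=37^1·(≡7), b=37^2·(≡6) mod 37; (7|37)=+1, (6|37)=-1; (−1)^{1·2·18}·(+1)^2·(-1)^1 = -1.
v=3: a=3^3·(≡1), b=3^-2·(≡1) mod 3; (1|3)=+1, (1|3)=+1; (−1)^{3·-2·1}·(+1)^-2·(+1)^3 = +1.
v=31: a=31^1·(≡2), b=31^2·(≡3) mod 31; (2|31)=+1, (3|31)=-1; (−1)^{1·2·15}·(+1)^2·(-1)^1 = -1.
v=2: v_2(a)=-4, v_2(b)=-11; units ≡ 3, 1 (mod 8); ε·ε+αω+βω = 1·0+-4·0+-11·1 ≡ 1  ⇒  (a,b)_2 = -1.
v=5: a=5^0·(≡1), b=5^-4·(≡2) mod 5; (1|5)=+1, (2|5)=-1; (−1)^{0·-4·2}·(+1)^-4·(-1)^0 = +1.
v=19: a=19^0·(≡6), b=19^2·(≡14) mod 19; (6|19)=+1, (14|19)=-1; (−1)^{0·2·9}·(+1)^2·(-1)^0 = +1.
v=∞: -6954261 < 0 and -1118 < 0  ⇒  (a,b)_∞ = -1.
v=7: a=7^4·(≡1), b=7^8·(≡1) mod 7; (1|7)=+1, (1|7)=+1; (−1)^{4·8·3}·(+1)^8·(+1)^4 = +1.
v=47: a=47^1·(≡41), b=47^2·(≡30) mod 47; (41|47)=-1, (30|47)=-1; (−1)^{1·2·23}·(-1)^2·(-1)^1 = -1.
v=43: a=43^3·(≡28), b=43^5·(≡23) mod 43; (28|43)=-1, (23|43)=+1; (−1)^{3·5·21}·(-1)^5·(+1)^3 = +1.
v=13: a=13^2·(≡7), b=13^3·(≡2) mod 13; (7|13)=-1, (2|13)=-1; (−1)^{2·3·6}·(-1)^3·(-1)^2 = -1.
Ram(-6954261, -1118) = {2, 13, 31, 37, 47, ∞}; no ℚ_2-point on the conic.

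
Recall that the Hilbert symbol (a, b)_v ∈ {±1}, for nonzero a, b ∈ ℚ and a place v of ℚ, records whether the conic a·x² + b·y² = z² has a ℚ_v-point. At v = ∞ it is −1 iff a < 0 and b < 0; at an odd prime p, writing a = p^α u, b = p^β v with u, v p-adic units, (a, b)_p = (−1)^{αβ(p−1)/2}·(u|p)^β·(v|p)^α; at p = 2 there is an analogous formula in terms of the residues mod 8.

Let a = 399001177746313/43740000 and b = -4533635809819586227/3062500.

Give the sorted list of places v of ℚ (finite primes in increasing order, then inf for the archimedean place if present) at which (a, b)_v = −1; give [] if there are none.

[2, 3, 29, 43]

Mod squares: a ≡ 9222, b ≡ -43. Check v ∈ {∞, 2, 3, 5, 7, 17, 29, 41, 43, 53}.
v=5: a=5^-4·(≡2), b=5^-6·(≡3) mod 5; (2|5)=-1, (3|5)=-1; (−1)^{-4·-6·2}·(-1)^-6·(-1)^-4 = +1.
v=3: a=3^-7·(≡2), b=3^0·(≡2) mod 3; (2|3)=-1, (2|3)=-1; (−1)^{-7·0·1}·(-1)^0·(-1)^-7 = -1.
v=29: a=29^1·(≡16), b=29^2·(≡19) mod 29; (16|29)=+1, (19|29)=-1; (−1)^{1·2·14}·(+1)^2·(-1)^1 = -1.
v=17: a=17^4·(≡13), b=17^6·(≡13) mod 17; (13|17)=+1, (13|17)=+1; (−1)^{4·6·8}·(+1)^6·(+1)^4 = +1.
v=2: v_2(a)=-5, v_2(b)=-2; units ≡ 3, 5 (mod 8); ε·ε+αω+βω = 1·0+-5·1+-2·1 ≡ 1  ⇒  (a,b)_2 = -1.
v=53: a=53^1·(≡15), b=53^2·(≡36) mod 53; (15|53)=+1, (36|53)=+1; (−1)^{1·2·26}·(+1)^2·(+1)^1 = +1.
v=∞: 9222 > 0 and -43 < 0  ⇒  (a,b)_∞ = +1.
v=41: a=41^2·(≡3), b=41^0·(≡5) mod 41; (3|41)=-1, (5|41)=+1; (−1)^{2·0·20}·(-1)^0·(+1)^2 = +1.
v=7: a=7^0·(≡3), b=7^-2·(≡3) mod 7; (3|7)=-1, (3|7)=-1; (−1)^{0·-2·3}·(-1)^-2·(-1)^0 = +1.
v=43: a=43^2·(≡22), b=43^3·(≡7) mod 43; (22|43)=-1, (7|43)=-1; (−1)^{2·3·21}·(-1)^3·(-1)^2 = -1.
Ram(9222, -43) = {2, 3, 29, 43}; no ℚ_2-point on the conic.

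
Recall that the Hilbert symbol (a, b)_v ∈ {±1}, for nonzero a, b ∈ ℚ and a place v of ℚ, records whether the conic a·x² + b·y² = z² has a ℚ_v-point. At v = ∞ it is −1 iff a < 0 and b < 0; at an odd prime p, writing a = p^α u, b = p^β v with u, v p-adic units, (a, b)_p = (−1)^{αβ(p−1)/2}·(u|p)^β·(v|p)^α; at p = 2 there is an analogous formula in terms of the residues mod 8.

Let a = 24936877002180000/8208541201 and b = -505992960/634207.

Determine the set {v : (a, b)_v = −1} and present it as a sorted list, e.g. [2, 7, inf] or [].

[3, 5]

(a, b) ≡ (858, -105) mod (ℚ^×)²; places V = {2, 3, 5, 7, 11, 13, 29, 43, ∞}.
(a,b)_43: α=-4, u≡25; β=-2, v≡6 (mod 43); (25|43)=+1, (6|43)=+1; sign (−1)^0·+1^-2·+1^-4 = +1.
(a,b)_∞: sgn(858)=+, sgn(-105)=−, so +1.
(a,b)_2: α=5, β=8; u≡5, v≡7 (mod 8); ε(u)ε(v)=0·1, αω(v)=5·0, βω(u)=8·1; sum ≡ 0  ⇒  +1.
(a,b)_3: α=1, u≡1; β=3, v≡1 (mod 3); (1|3)=+1, (1|3)=+1; sign (−1)^1·+1^3·+1^1 = -1.
(a,b)_7: α=-4, u≡4; β=-3, v≡3 (mod 7); (4|7)=+1, (3|7)=-1; sign (−1)^0·+1^-3·-1^-4 = +1.
(a,b)_11: α=3, u≡1; β=4, v≡1 (mod 11); (1|11)=+1, (1|11)=+1; sign (−1)^0·+1^4·+1^3 = +1.
(a,b)_5: α=4, u≡3; β=1, v≡4 (mod 5); (3|5)=-1, (4|5)=+1; sign (−1)^0·-1^1·+1^4 = -1.
(a,b)_13: α=5, u≡10; β=0, v≡4 (mod 13); (10|13)=+1, (4|13)=+1; sign (−1)^0·+1^0·+1^5 = +1.
(a,b)_29: α=2, u≡10; β=0, v≡14 (mod 29); (10|29)=-1, (14|29)=-1; sign (−1)^0·-1^0·-1^2 = +1.
(858, -105 / ℚ) ramifies at {3, 5}: a division algebra.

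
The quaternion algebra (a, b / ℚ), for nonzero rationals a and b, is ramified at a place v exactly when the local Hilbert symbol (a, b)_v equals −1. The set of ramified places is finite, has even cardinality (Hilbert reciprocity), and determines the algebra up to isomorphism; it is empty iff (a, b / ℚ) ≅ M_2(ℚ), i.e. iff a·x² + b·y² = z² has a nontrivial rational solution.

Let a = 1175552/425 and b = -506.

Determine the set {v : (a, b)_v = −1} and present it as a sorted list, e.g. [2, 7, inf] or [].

[2, 7, 11, 41]

Mod squares: a ≡ 4879, b ≡ -506. Check v ∈ {∞, 2, 5, 7, 11, 17, 23, 41}.
v=5: a=5^-2·(≡1), b=5^0·(≡4) mod 5; (1|5)=+1, (4|5)=+1; (−1)^{-2·0·2}·(+1)^0·(+1)^-2 = +1.
v=41: a=41^1·(≡20), b=41^0·(≡27) mod 41; (20|41)=+1, (27|41)=-1; (−1)^{1·0·20}·(+1)^0·(-1)^1 = -1.
v=2: v_2(a)=12, v_2(b)=1; units ≡ 7, 3 (mod 8); ε·ε+αω+βω = 1·1+12·1+1·0 ≡ 1  ⇒  (a,b)_2 = -1.
v=∞: 4879 > 0 and -506 < 0  ⇒  (a,b)_∞ = +1.
v=7: a=7^1·(≡4), b=7^0·(≡5) mod 7; (4|7)=+1, (5|7)=-1; (−1)^{1·0·3}·(+1)^0·(-1)^1 = -1.
v=11: a=11^0·(≡10), b=11^1·(≡9) mod 11; (10|11)=-1, (9|11)=+1; (−1)^{0·1·5}·(-1)^1·(+1)^0 = -1.
v=17: a=17^-1·(≡13), b=17^0·(≡4) mod 17; (13|17)=+1, (4|17)=+1; (−1)^{-1·0·8}·(+1)^0·(+1)^-1 = +1.
v=23: a=23^0·(≡2), b=23^1·(≡1) mod 23; (2|23)=+1, (1|23)=+1; (−1)^{0·1·11}·(+1)^1·(+1)^0 = +1.
|Ram(4879, -506)| = 4, even; anisotropic at {2, 7, 11, 41}.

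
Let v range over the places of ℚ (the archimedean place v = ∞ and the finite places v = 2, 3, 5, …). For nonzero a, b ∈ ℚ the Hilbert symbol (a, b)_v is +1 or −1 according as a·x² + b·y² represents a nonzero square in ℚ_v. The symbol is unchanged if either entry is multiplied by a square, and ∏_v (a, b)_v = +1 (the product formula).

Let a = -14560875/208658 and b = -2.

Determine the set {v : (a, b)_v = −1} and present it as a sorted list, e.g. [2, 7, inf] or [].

(a, b) ≡ (-70, -2) mod (ℚ^×)²; places V = {2, 3, 5, 7, 17, 19, 43, ∞}.
(a,b)_3: α=2, u≡2; β=0, v≡1 (mod 3); (2|3)=-1, (1|3)=+1; sign (−1)^0·-1^0·+1^2 = +1.
(a,b)_43: α=2, u≡31; β=0, v≡41 (mod 43); (31|43)=+1, (41|43)=+1; sign (−1)^0·+1^0·+1^2 = +1.
(a,b)_5: α=3, u≡1; β=0, v≡3 (mod 5); (1|5)=+1, (3|5)=-1; sign (−1)^0·+1^0·-1^3 = -1.
(a,b)_19: α=-2, u≡17; β=0, v≡17 (mod 19); (17|19)=+1, (17|19)=+1; sign (−1)^0·+1^0·+1^-2 = +1.
(a,b)_17: α=-2, u≡2; β=0, v≡15 (mod 17); (2|17)=+1, (15|17)=+1; sign (−1)^0·+1^0·+1^-2 = +1.
(a,b)_7: α=1, u≡1; β=0, v≡5 (mod 7); (1|7)=+1, (5|7)=-1; sign (−1)^0·+1^0·-1^1 = -1.
(a,b)_2: α=-1, β=1; u≡5, v≡7 (mod 8); ε(u)ε(v)=0·1, αω(v)=-1·0, βω(u)=1·1; sum ≡ 1  ⇒  -1.
(a,b)_∞: sgn(-70)=−, sgn(-2)=−, so -1.
Ram(-70, -2) = {2, 5, 7, ∞}; no ℚ_2-point on the conic.

[2, 5, 7, inf]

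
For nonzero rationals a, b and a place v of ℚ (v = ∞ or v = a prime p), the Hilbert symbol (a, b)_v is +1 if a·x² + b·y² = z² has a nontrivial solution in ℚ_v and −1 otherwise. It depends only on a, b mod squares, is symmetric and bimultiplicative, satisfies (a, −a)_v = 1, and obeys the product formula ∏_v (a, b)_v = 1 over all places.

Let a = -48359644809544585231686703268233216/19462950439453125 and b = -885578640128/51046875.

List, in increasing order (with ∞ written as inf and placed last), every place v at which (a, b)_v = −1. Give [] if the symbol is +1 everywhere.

(a, b) ≡ (-2442830, -732849) mod (ℚ^×)²; places V = {2, 3, 5, 7, 11, 13, 17, 19, 23, 43, ∞}.
(a,b)_3: α=-2, u≡1; β=-3, v≡1 (mod 3); (1|3)=+1, (1|3)=+1; sign (−1)^0·+1^-3·+1^-2 = +1.
(a,b)_19: α=3, u≡3; β=1, v≡8 (mod 19); (3|19)=-1, (8|19)=-1; sign (−1)^1·-1^1·-1^3 = -1.
(a,b)_43: α=3, u≡35; β=1, v≡2 (mod 43); (35|43)=+1, (2|43)=-1; sign (−1)^1·+1^1·-1^3 = +1.
(a,b)_2: α=37, β=8; u≡1, v≡7 (mod 8); ε(u)ε(v)=0·1, αω(v)=37·0, βω(u)=8·0; sum ≡ 0  ⇒  +1.
(a,b)_17: α=6, u≡8; β=2, v≡9 (mod 17); (8|17)=+1, (9|17)=+1; sign (−1)^0·+1^2·+1^6 = +1.
(a,b)_7: α=0, u≡4; β=2, v≡2 (mod 7); (4|7)=+1, (2|7)=+1; sign (−1)^0·+1^2·+1^0 = +1.
(a,b)_23: α=3, u≡12; β=1, v≡7 (mod 23); (12|23)=+1, (7|23)=-1; sign (−1)^1·+1^1·-1^3 = +1.
(a,b)_13: α=3, u≡7; β=1, v≡2 (mod 13); (7|13)=-1, (2|13)=-1; sign (−1)^0·-1^1·-1^3 = +1.
(a,b)_5: α=-13, u≡1; β=-6, v≡1 (mod 5); (1|5)=+1, (1|5)=+1; sign (−1)^0·+1^-6·+1^-13 = +1.
(a,b)_11: α=-6, u≡10; β=-2, v≡9 (mod 11); (10|11)=-1, (9|11)=+1; sign (−1)^0·-1^-2·+1^-6 = +1.
(a,b)_∞: sgn(-2442830)=−, sgn(-732849)=−, so -1.
(-2442830, -732849 / ℚ) ramifies at {19, ∞}: a division algebra.

[19, inf]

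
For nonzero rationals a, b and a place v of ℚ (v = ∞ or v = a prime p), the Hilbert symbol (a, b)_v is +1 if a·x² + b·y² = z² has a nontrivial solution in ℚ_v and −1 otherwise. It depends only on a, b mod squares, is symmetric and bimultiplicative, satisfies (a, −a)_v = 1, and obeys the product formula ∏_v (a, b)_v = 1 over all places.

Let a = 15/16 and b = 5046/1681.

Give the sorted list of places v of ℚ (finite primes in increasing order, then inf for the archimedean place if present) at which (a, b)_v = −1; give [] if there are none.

[2, 3]

Mod squares: a ≡ 15, b ≡ 6. Check v ∈ {∞, 2, 3, 5, 29, 41}.
v=∞: 15 > 0 and 6 > 0  ⇒  (a,b)_∞ = +1.
v=5: a=5^1·(≡3), b=5^0·(≡1) mod 5; (3|5)=-1, (1|5)=+1; (−1)^{1·0·2}·(-1)^0·(+1)^1 = +1.
v=41: a=41^0·(≡24), b=41^-2·(≡3) mod 41; (24|41)=-1, (3|41)=-1; (−1)^{0·-2·20}·(-1)^-2·(-1)^0 = +1.
v=29: a=29^0·(≡10), b=29^2·(≡23) mod 29; (10|29)=-1, (23|29)=+1; (−1)^{0·2·14}·(-1)^2·(+1)^0 = +1.
v=3: a=3^1·(≡2), b=3^1·(≡2) mod 3; (2|3)=-1, (2|3)=-1; (−1)^{1·1·1}·(-1)^1·(-1)^1 = -1.
v=2: v_2(a)=-4, v_2(b)=1; units ≡ 7, 3 (mod 8); ε·ε+αω+βω = 1·1+-4·1+1·0 ≡ 1  ⇒  (a,b)_2 = -1.
Ram(15, 6) = {2, 3}; no ℚ_2-point on the conic.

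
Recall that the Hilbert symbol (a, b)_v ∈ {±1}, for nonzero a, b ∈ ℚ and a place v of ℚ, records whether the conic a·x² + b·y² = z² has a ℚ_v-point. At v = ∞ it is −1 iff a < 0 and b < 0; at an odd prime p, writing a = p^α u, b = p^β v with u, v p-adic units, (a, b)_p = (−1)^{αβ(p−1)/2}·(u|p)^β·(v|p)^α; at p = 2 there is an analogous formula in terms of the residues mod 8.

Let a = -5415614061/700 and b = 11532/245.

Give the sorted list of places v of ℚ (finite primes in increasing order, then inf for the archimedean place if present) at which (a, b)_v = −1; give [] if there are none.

Mod squares: a ≡ -3003, b ≡ 15. Check v ∈ {∞, 2, 3, 5, 7, 11, 13, 17, 19, 31}.
v=31: a=31^0·(≡9), b=31^2·(≡27) mod 31; (9|31)=+1, (27|31)=-1; (−1)^{0·2·15}·(+1)^2·(-1)^0 = +1.
v=7: a=7^-1·(≡5), b=7^-2·(≡2) mod 7; (5|7)=-1, (2|7)=+1; (−1)^{-1·-2·3}·(-1)^-2·(+1)^-1 = +1.
v=17: a=17^2·(≡12), b=17^0·(≡13) mod 17; (12|17)=-1, (13|17)=+1; (−1)^{2·0·8}·(-1)^0·(+1)^2 = +1.
v=5: a=5^-2·(≡3), b=5^-1·(≡3) mod 5; (3|5)=-1, (3|5)=-1; (−1)^{-2·-1·2}·(-1)^-1·(-1)^-2 = -1.
v=3: a=3^1·(≡1), b=3^1·(≡2) mod 3; (1|3)=+1, (2|3)=-1; (−1)^{1·1·1}·(+1)^1·(-1)^1 = +1.
v=13: a=13^1·(≡4), b=13^0·(≡6) mod 13; (4|13)=+1, (6|13)=-1; (−1)^{1·0·6}·(+1)^0·(-1)^1 = -1.
v=19: a=19^2·(≡14), b=19^0·(≡10) mod 19; (14|19)=-1, (10|19)=-1; (−1)^{2·0·9}·(-1)^0·(-1)^2 = +1.
v=11: a=11^3·(≡2), b=11^0·(≡5) mod 11; (2|11)=-1, (5|11)=+1; (−1)^{3·0·5}·(-1)^0·(+1)^3 = +1.
v=∞: -3003 < 0 and 15 > 0  ⇒  (a,b)_∞ = +1.
v=2: v_2(a)=-2, v_2(b)=2; units ≡ 5, 7 (mod 8); ε·ε+αω+βω = 0·1+-2·0+2·1 ≡ 0  ⇒  (a,b)_2 = +1.
(-3003, 15 / ℚ) ramifies at {5, 13}: a division algebra.

[5, 13]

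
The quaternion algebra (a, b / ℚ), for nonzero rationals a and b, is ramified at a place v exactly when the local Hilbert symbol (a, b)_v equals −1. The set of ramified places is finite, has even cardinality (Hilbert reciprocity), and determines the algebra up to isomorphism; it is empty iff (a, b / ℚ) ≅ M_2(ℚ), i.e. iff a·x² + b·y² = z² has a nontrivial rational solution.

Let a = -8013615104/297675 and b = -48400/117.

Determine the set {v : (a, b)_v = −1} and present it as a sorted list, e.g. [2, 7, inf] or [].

Mod squares: a ≡ -48507, b ≡ -13. Check v ∈ {∞, 2, 3, 5, 7, 11, 13, 19, 23, 37}.
v=7: a=7^-2·(≡5), b=7^0·(≡1) mod 7; (5|7)=-1, (1|7)=+1; (−1)^{-2·0·3}·(-1)^0·(+1)^-2 = +1.
v=19: a=19^1·(≡2), b=19^0·(≡4) mod 19; (2|19)=-1, (4|19)=+1; (−1)^{1·0·9}·(-1)^0·(+1)^1 = +1.
v=23: a=23^1·(≡21), b=23^0·(≡19) mod 23; (21|23)=-1, (19|23)=-1; (−1)^{1·0·11}·(-1)^0·(-1)^1 = -1.
v=3: a=3^-5·(≡1), b=3^-2·(≡2) mod 3; (1|3)=+1, (2|3)=-1; (−1)^{-5·-2·1}·(+1)^-2·(-1)^-5 = -1.
v=13: a=13^0·(≡12), b=13^-1·(≡10) mod 13; (12|13)=+1, (10|13)=+1; (−1)^{0·-1·6}·(+1)^-1·(+1)^0 = +1.
v=5: a=5^-2·(≡3), b=5^2·(≡2) mod 5; (3|5)=-1, (2|5)=-1; (−1)^{-2·2·2}·(-1)^2·(-1)^-2 = +1.
v=37: a=37^1·(≡34), b=37^0·(≡24) mod 37; (34|37)=+1, (24|37)=-1; (−1)^{1·0·18}·(+1)^0·(-1)^1 = -1.
v=11: a=11^2·(≡1), b=11^2·(≡1) mod 11; (1|11)=+1, (1|11)=+1; (−1)^{2·2·5}·(+1)^2·(+1)^2 = +1.
v=2: v_2(a)=12, v_2(b)=4; units ≡ 5, 3 (mod 8); ε·ε+αω+βω = 0·1+12·1+4·1 ≡ 0  ⇒  (a,b)_2 = +1.
v=∞: -48507 < 0 and -13 < 0  ⇒  (a,b)_∞ = -1.
|Ram(-48507, -13)| = 4, even; anisotropic at {3, 23, 37, ∞}.

[3, 23, 37, inf]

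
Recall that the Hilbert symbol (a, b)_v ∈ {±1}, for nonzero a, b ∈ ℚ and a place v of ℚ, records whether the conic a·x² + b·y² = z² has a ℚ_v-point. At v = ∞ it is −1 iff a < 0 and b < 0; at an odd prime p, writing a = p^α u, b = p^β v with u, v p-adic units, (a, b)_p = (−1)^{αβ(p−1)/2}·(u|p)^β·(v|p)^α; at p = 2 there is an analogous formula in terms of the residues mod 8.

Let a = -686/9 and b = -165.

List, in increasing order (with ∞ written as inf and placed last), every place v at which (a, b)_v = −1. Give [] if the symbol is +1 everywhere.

Mod squares: a ≡ -14, b ≡ -165. Check v ∈ {∞, 2, 3, 5, 7, 11}.
v=11: a=11^0·(≡2), b=11^1·(≡7) mod 11; (2|11)=-1, (7|11)=-1; (−1)^{0·1·5}·(-1)^1·(-1)^0 = -1.
v=7: a=7^3·(≡6), b=7^0·(≡3) mod 7; (6|7)=-1, (3|7)=-1; (−1)^{3·0·3}·(-1)^0·(-1)^3 = -1.
v=∞: -14 < 0 and -165 < 0  ⇒  (a,b)_∞ = -1.
v=3: a=3^-2·(≡1), b=3^1·(≡2) mod 3; (1|3)=+1, (2|3)=-1; (−1)^{-2·1·1}·(+1)^1·(-1)^-2 = +1.
v=5: a=5^0·(≡1), b=5^1·(≡2) mod 5; (1|5)=+1, (2|5)=-1; (−1)^{0·1·2}·(+1)^1·(-1)^0 = +1.
v=2: v_2(a)=1, v_2(b)=0; units ≡ 1, 3 (mod 8); ε·ε+αω+βω = 0·1+1·1+0·0 ≡ 1  ⇒  (a,b)_2 = -1.
|Ram(-14, -165)| = 4, even; anisotropic at {2, 7, 11, ∞}.

[2, 7, 11, inf]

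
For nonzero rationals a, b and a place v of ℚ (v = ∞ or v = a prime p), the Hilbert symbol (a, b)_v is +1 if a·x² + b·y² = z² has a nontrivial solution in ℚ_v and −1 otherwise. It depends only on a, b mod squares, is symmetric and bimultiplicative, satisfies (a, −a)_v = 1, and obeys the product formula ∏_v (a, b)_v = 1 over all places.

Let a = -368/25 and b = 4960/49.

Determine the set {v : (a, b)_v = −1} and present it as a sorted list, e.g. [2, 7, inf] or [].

[5, 23]

Mod squares: a ≡ -23, b ≡ 310. Check v ∈ {∞, 2, 5, 7, 23, 31}.
v=23: a=23^1·(≡15), b=23^0·(≡5) mod 23; (15|23)=-1, (5|23)=-1; (−1)^{1·0·11}·(-1)^0·(-1)^1 = -1.
v=5: a=5^-2·(≡2), b=5^1·(≡3) mod 5; (2|5)=-1, (3|5)=-1; (−1)^{-2·1·2}·(-1)^1·(-1)^-2 = -1.
v=7: a=7^0·(≡6), b=7^-2·(≡4) mod 7; (6|7)=-1, (4|7)=+1; (−1)^{0·-2·3}·(-1)^-2·(+1)^0 = +1.
v=2: v_2(a)=4, v_2(b)=5; units ≡ 1, 3 (mod 8); ε·ε+αω+βω = 0·1+4·1+5·0 ≡ 0  ⇒  (a,b)_2 = +1.
v=∞: -23 < 0 and 310 > 0  ⇒  (a,b)_∞ = +1.
v=31: a=31^0·(≡20), b=31^1·(≡2) mod 31; (20|31)=+1, (2|31)=+1; (−1)^{0·1·15}·(+1)^1·(+1)^0 = +1.
Ram(-23, 310) = {5, 23}; no ℚ_5-point on the conic.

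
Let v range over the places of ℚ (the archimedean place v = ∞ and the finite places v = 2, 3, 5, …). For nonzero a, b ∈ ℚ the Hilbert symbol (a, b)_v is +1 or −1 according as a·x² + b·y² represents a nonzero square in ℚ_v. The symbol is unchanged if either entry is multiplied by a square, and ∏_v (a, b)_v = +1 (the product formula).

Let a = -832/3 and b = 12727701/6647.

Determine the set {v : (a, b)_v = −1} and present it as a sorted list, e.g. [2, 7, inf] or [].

(a, b) ≡ (-39, 13547) mod (ℚ^×)²; places V = {2, 3, 7, 13, 17, 19, 23, 31, ∞}.
(a,b)_17: α=0, u≡6; β=-2, v≡15 (mod 17); (6|17)=-1, (15|17)=+1; sign (−1)^0·-1^-2·+1^0 = +1.
(a,b)_19: α=0, u≡14; β=1, v≡14 (mod 19); (14|19)=-1, (14|19)=-1; sign (−1)^0·-1^1·-1^0 = -1.
(a,b)_∞: sgn(-39)=−, sgn(13547)=+, so +1.
(a,b)_31: α=0, u≡12; β=1, v≡22 (mod 31); (12|31)=-1, (22|31)=-1; sign (−1)^0·-1^1·-1^0 = -1.
(a,b)_2: α=6, β=0; u≡1, v≡3 (mod 8); ε(u)ε(v)=0·1, αω(v)=6·1, βω(u)=0·0; sum ≡ 0  ⇒  +1.
(a,b)_7: α=0, u≡5; β=4, v≡4 (mod 7); (5|7)=-1, (4|7)=+1; sign (−1)^0·-1^4·+1^0 = +1.
(a,b)_23: α=0, u≡14; β=-1, v≡20 (mod 23); (14|23)=-1, (20|23)=-1; sign (−1)^0·-1^-1·-1^0 = -1.
(a,b)_13: α=1, u≡9; β=0, v≡3 (mod 13); (9|13)=+1, (3|13)=+1; sign (−1)^0·+1^0·+1^1 = +1.
(a,b)_3: α=-1, u≡2; β=2, v≡2 (mod 3); (2|3)=-1, (2|3)=-1; sign (−1)^0·-1^2·-1^-1 = -1.
|Ram(-39, 13547)| = 4, even; anisotropic at {3, 19, 23, 31}.

[3, 19, 23, 31]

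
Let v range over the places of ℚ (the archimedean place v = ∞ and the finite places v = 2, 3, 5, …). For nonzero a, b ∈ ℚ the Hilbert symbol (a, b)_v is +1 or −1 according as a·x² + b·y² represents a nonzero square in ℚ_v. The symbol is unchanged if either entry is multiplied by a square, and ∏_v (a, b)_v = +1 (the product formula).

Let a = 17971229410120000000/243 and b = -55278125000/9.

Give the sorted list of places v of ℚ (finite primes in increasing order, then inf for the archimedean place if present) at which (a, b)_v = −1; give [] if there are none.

Mod squares: a ≡ 3990, b ≡ -2. Check v ∈ {∞, 2, 3, 5, 7, 19, 23}.
v=2: v_2(a)=9, v_2(b)=3; units ≡ 3, 7 (mod 8); ε·ε+αω+βω = 1·1+9·0+3·1 ≡ 0  ⇒  (a,b)_2 = +1.
v=5: a=5^7·(≡2), b=5^8·(≡2) mod 5; (2|5)=-1, (2|5)=-1; (−1)^{7·8·2}·(-1)^8·(-1)^7 = -1.
v=∞: 3990 > 0 and -2 < 0  ⇒  (a,b)_∞ = +1.
v=3: a=3^-5·(≡1), b=3^-2·(≡1) mod 3; (1|3)=+1, (1|3)=+1; (−1)^{-5·-2·1}·(+1)^-2·(+1)^-5 = +1.
v=23: a=23^2·(≡22), b=23^0·(≡15) mod 23; (22|23)=-1, (15|23)=-1; (−1)^{2·0·11}·(-1)^0·(-1)^2 = +1.
v=7: a=7^3·(≡5), b=7^2·(≡6) mod 7; (5|7)=-1, (6|7)=-1; (−1)^{3·2·3}·(-1)^2·(-1)^3 = -1.
v=19: a=19^5·(≡7), b=19^2·(≡1) mod 19; (7|19)=+1, (1|19)=+1; (−1)^{5·2·9}·(+1)^2·(+1)^5 = +1.
(3990, -2 / ℚ) ramifies at {5, 7}: a division algebra.

[5, 7]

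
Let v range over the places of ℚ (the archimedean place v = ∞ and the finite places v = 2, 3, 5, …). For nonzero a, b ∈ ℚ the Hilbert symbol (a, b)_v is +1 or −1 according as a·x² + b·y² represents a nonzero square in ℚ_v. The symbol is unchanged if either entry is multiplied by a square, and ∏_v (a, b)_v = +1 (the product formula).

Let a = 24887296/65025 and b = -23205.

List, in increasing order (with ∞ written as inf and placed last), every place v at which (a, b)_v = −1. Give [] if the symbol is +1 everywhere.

[2, 7, 13, 17]

Mod squares: a ≡ 31, b ≡ -23205. Check v ∈ {∞, 2, 3, 5, 7, 13, 17, 31}.
v=5: a=5^-2·(≡1), b=5^1·(≡4) mod 5; (1|5)=+1, (4|5)=+1; (−1)^{-2·1·2}·(+1)^1·(+1)^-2 = +1.
v=∞: 31 > 0 and -23205 < 0  ⇒  (a,b)_∞ = +1.
v=17: a=17^-2·(≡11), b=17^1·(≡12) mod 17; (11|17)=-1, (12|17)=-1; (−1)^{-2·1·8}·(-1)^1·(-1)^-2 = -1.
v=7: a=7^2·(≡6), b=7^1·(≡3) mod 7; (6|7)=-1, (3|7)=-1; (−1)^{2·1·3}·(-1)^1·(-1)^2 = -1.
v=13: a=13^0·(≡8), b=13^1·(≡9) mod 13; (8|13)=-1, (9|13)=+1; (−1)^{0·1·6}·(-1)^1·(+1)^0 = -1.
v=2: v_2(a)=14, v_2(b)=0; units ≡ 7, 3 (mod 8); ε·ε+αω+βω = 1·1+14·1+0·0 ≡ 1  ⇒  (a,b)_2 = -1.
v=3: a=3^-2·(≡1), b=3^1·(≡2) mod 3; (1|3)=+1, (2|3)=-1; (−1)^{-2·1·1}·(+1)^1·(-1)^-2 = +1.
v=31: a=31^1·(≡16), b=31^0·(≡14) mod 31; (16|31)=+1, (14|31)=+1; (−1)^{1·0·15}·(+1)^0·(+1)^1 = +1.
|Ram(31, -23205)| = 4, even; anisotropic at {2, 7, 13, 17}.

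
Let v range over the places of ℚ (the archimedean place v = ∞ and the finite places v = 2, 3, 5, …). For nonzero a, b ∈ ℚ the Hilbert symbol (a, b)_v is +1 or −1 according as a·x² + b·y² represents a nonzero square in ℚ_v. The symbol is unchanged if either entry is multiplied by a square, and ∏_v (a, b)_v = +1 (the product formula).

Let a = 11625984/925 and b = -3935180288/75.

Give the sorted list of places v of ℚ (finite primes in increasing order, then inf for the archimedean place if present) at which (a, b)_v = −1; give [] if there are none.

(a, b) ≡ (222, -54834) mod (ℚ^×)²; places V = {2, 3, 5, 13, 19, 29, 37, ∞}.
(a,b)_29: α=2, u≡3; β=2, v≡16 (mod 29); (3|29)=-1, (16|29)=+1; sign (−1)^0·-1^2·+1^2 = +1.
(a,b)_37: α=-1, u≡13; β=1, v≡17 (mod 37); (13|37)=-1, (17|37)=-1; sign (−1)^0·-1^1·-1^-1 = +1.
(a,b)_13: α=0, u≡3; β=1, v≡2 (mod 13); (3|13)=+1, (2|13)=-1; sign (−1)^0·+1^1·-1^0 = +1.
(a,b)_2: α=9, β=9; u≡7, v≡7 (mod 8); ε(u)ε(v)=1·1, αω(v)=9·0, βω(u)=9·0; sum ≡ 1  ⇒  -1.
(a,b)_∞: sgn(222)=+, sgn(-54834)=−, so +1.
(a,b)_19: α=0, u≡13; β=1, v≡8 (mod 19); (13|19)=-1, (8|19)=-1; sign (−1)^0·-1^1·-1^0 = -1.
(a,b)_5: α=-2, u≡2; β=-2, v≡4 (mod 5); (2|5)=-1, (4|5)=+1; sign (−1)^0·-1^-2·+1^-2 = +1.
(a,b)_3: α=3, u≡2; β=-1, v≡1 (mod 3); (2|3)=-1, (1|3)=+1; sign (−1)^1·-1^-1·+1^3 = +1.
(222, -54834 / ℚ) ramifies at {2, 19}: a division algebra.

[2, 19]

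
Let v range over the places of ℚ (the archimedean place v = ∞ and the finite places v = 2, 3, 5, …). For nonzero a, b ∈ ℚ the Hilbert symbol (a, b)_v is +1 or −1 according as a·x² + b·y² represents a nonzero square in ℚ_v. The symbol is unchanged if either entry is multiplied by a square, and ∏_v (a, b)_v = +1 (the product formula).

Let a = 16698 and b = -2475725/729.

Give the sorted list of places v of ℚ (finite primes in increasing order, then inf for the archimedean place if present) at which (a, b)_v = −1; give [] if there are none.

Mod squares: a ≡ 138, b ≡ -2021. Check v ∈ {∞, 2, 3, 5, 7, 11, 23, 43, 47}.
v=23: a=23^1·(≡13), b=23^0·(≡4) mod 23; (13|23)=+1, (4|23)=+1; (−1)^{1·0·11}·(+1)^0·(+1)^1 = +1.
v=3: a=3^1·(≡1), b=3^-6·(≡1) mod 3; (1|3)=+1, (1|3)=+1; (−1)^{1·-6·1}·(+1)^-6·(+1)^1 = +1.
v=11: a=11^2·(≡6), b=11^0·(≡4) mod 11; (6|11)=-1, (4|11)=+1; (−1)^{2·0·5}·(-1)^0·(+1)^2 = +1.
v=2: v_2(a)=1, v_2(b)=0; units ≡ 5, 3 (mod 8); ε·ε+αω+βω = 0·1+1·1+0·1 ≡ 1  ⇒  (a,b)_2 = -1.
v=43: a=43^0·(≡14), b=43^1·(≡42) mod 43; (14|43)=+1, (42|43)=-1; (−1)^{0·1·21}·(+1)^1·(-1)^0 = +1.
v=∞: 138 > 0 and -2021 < 0  ⇒  (a,b)_∞ = +1.
v=47: a=47^0·(≡13), b=47^1·(≡24) mod 47; (13|47)=-1, (24|47)=+1; (−1)^{0·1·23}·(-1)^1·(+1)^0 = -1.
v=7: a=7^0·(≡3), b=7^2·(≡1) mod 7; (3|7)=-1, (1|7)=+1; (−1)^{0·2·3}·(-1)^2·(+1)^0 = +1.
v=5: a=5^0·(≡3), b=5^2·(≡4) mod 5; (3|5)=-1, (4|5)=+1; (−1)^{0·2·2}·(-1)^2·(+1)^0 = +1.
(138, -2021 / ℚ) ramifies at {2, 47}: a division algebra.

[2, 47]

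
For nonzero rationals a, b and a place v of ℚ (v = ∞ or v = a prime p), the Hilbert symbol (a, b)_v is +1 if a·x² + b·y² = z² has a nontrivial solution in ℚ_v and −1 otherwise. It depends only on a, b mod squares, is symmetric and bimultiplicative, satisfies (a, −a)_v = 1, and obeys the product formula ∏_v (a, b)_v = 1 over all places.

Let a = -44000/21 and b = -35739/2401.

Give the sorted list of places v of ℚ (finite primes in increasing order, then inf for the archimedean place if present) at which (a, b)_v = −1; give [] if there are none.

[2, 7, 11, inf]

Mod squares: a ≡ -2310, b ≡ -11. Check v ∈ {∞, 2, 3, 5, 7, 11, 19}.
v=19: a=19^0·(≡2), b=19^2·(≡13) mod 19; (2|19)=-1, (13|19)=-1; (−1)^{0·2·9}·(-1)^2·(-1)^0 = +1.
v=11: a=11^1·(≡7), b=11^1·(≡6) mod 11; (7|11)=-1, (6|11)=-1; (−1)^{1·1·5}·(-1)^1·(-1)^1 = -1.
v=5: a=5^3·(≡3), b=5^0·(≡1) mod 5; (3|5)=-1, (1|5)=+1; (−1)^{3·0·2}·(-1)^0·(+1)^3 = +1.
v=2: v_2(a)=5, v_2(b)=0; units ≡ 5, 5 (mod 8); ε·ε+αω+βω = 0·0+5·1+0·1 ≡ 1  ⇒  (a,b)_2 = -1.
v=7: a=7^-1·(≡3), b=7^-4·(≡3) mod 7; (3|7)=-1, (3|7)=-1; (−1)^{-1·-4·3}·(-1)^-4·(-1)^-1 = -1.
v=3: a=3^-1·(≡1), b=3^2·(≡1) mod 3; (1|3)=+1, (1|3)=+1; (−1)^{-1·2·1}·(+1)^2·(+1)^-1 = +1.
v=∞: -2310 < 0 and -11 < 0  ⇒  (a,b)_∞ = -1.
(-2310, -11 / ℚ) ramifies at {2, 7, 11, ∞}: a division algebra.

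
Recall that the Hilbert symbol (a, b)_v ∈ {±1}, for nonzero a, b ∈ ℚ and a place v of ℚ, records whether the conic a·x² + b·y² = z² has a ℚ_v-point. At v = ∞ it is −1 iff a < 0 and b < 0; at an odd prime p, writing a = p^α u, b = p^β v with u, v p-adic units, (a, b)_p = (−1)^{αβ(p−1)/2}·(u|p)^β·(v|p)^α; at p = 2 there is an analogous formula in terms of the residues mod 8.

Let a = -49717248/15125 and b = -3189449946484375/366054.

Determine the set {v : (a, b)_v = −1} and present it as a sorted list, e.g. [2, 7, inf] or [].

(a, b) ≡ (-210, -42) mod (ℚ^×)²; places V = {2, 3, 5, 7, 11, 13, 17, 19, 41, ∞}.
(a,b)_41: α=0, u≡39; β=2, v≡18 (mod 41); (39|41)=+1, (18|41)=+1; sign (−1)^0·+1^2·+1^0 = +1.
(a,b)_19: α=0, u≡14; β=-2, v≡18 (mod 19); (14|19)=-1, (18|19)=-1; sign (−1)^0·-1^-2·-1^0 = +1.
(a,b)_7: α=1, u≡6; β=5, v≡2 (mod 7); (6|7)=-1, (2|7)=+1; sign (−1)^1·-1^5·+1^1 = +1.
(a,b)_∞: sgn(-210)=−, sgn(-42)=−, so -1.
(a,b)_17: α=2, u≡12; β=2, v≡8 (mod 17); (12|17)=-1, (8|17)=+1; sign (−1)^0·-1^2·+1^2 = +1.
(a,b)_5: α=-3, u≡2; β=8, v≡3 (mod 5); (2|5)=-1, (3|5)=-1; sign (−1)^0·-1^8·-1^-3 = -1.
(a,b)_13: α=0, u≡5; β=-2, v≡3 (mod 13); (5|13)=-1, (3|13)=+1; sign (−1)^0·-1^-2·+1^0 = +1.
(a,b)_2: α=13, β=-1; u≡7, v≡3 (mod 8); ε(u)ε(v)=1·1, αω(v)=13·1, βω(u)=-1·0; sum ≡ 0  ⇒  +1.
(a,b)_3: α=1, u≡2; β=-1, v≡1 (mod 3); (2|3)=-1, (1|3)=+1; sign (−1)^1·-1^-1·+1^1 = +1.
(a,b)_11: α=-2, u≡6; β=0, v≡6 (mod 11); (6|11)=-1, (6|11)=-1; sign (−1)^0·-1^0·-1^-2 = +1.
|Ram(-210, -42)| = 2, even; anisotropic at {5, ∞}.

[5, inf]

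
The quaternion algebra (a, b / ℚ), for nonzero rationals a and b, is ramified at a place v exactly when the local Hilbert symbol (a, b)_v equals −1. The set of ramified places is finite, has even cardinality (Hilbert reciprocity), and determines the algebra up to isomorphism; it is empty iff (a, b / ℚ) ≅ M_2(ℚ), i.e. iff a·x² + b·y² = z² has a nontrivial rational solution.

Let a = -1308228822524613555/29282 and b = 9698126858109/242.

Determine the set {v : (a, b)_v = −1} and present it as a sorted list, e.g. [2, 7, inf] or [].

(a, b) ≡ (-14790, 58) mod (ℚ^×)²; places V = {2, 3, 5, 11, 17, 23, 29, ∞}.
(a,b)_∞: sgn(-14790)=−, sgn(58)=+, so +1.
(a,b)_5: α=1, u≡2; β=0, v≡2 (mod 5); (2|5)=-1, (2|5)=-1; sign (−1)^0·-1^0·-1^1 = -1.
(a,b)_11: α=-4, u≡3; β=-2, v≡4 (mod 11); (3|11)=+1, (4|11)=+1; sign (−1)^0·+1^-2·+1^-4 = +1.
(a,b)_2: α=-1, β=-1; u≡5, v≡5 (mod 8); ε(u)ε(v)=0·0, αω(v)=-1·1, βω(u)=-1·1; sum ≡ 0  ⇒  +1.
(a,b)_3: α=3, u≡2; β=2, v≡1 (mod 3); (2|3)=-1, (1|3)=+1; sign (−1)^0·-1^2·+1^3 = +1.
(a,b)_29: α=3, u≡10; β=3, v≡15 (mod 29); (10|29)=-1, (15|29)=-1; sign (−1)^0·-1^3·-1^3 = +1.
(a,b)_23: α=4, u≡5; β=2, v≡8 (mod 23); (5|23)=-1, (8|23)=+1; sign (−1)^0·-1^2·+1^4 = +1.
(a,b)_17: α=5, u≡14; β=4, v≡7 (mod 17); (14|17)=-1, (7|17)=-1; sign (−1)^0·-1^4·-1^5 = -1.
Ram(-14790, 58) = {5, 17}; no ℚ_5-point on the conic.

[5, 17]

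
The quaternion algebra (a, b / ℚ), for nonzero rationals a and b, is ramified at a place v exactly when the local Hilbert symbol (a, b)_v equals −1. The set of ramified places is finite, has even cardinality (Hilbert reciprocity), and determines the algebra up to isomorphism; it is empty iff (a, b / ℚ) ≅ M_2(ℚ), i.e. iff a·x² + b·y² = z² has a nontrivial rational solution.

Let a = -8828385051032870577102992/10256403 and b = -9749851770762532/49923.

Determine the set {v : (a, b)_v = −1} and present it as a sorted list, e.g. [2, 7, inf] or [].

(a, b) ≡ (-1131, -10659) mod (ℚ^×)²; places V = {2, 3, 11, 13, 17, 19, 29, 43, ∞}.
(a,b)_∞: sgn(-1131)=−, sgn(-10659)=−, so -1.
(a,b)_13: α=11, u≡4; β=8, v≡4 (mod 13); (4|13)=+1, (4|13)=+1; sign (−1)^0·+1^8·+1^11 = +1.
(a,b)_17: α=2, u≡13; β=1, v≡4 (mod 17); (13|17)=+1, (4|17)=+1; sign (−1)^0·+1^1·+1^2 = +1.
(a,b)_43: α=-4, u≡42; β=-2, v≡7 (mod 43); (42|43)=-1, (7|43)=-1; sign (−1)^0·-1^-2·-1^-4 = +1.
(a,b)_3: α=-1, u≡1; β=-3, v≡2 (mod 3); (1|3)=+1, (2|3)=-1; sign (−1)^1·+1^-3·-1^-1 = +1.
(a,b)_19: α=2, u≡6; β=1, v≡1 (mod 19); (6|19)=+1, (1|19)=+1; sign (−1)^0·+1^1·+1^2 = +1.
(a,b)_29: α=3, u≡21; β=2, v≡6 (mod 29); (21|29)=-1, (6|29)=+1; sign (−1)^0·-1^2·+1^3 = +1.
(a,b)_2: α=4, β=2; u≡5, v≡5 (mod 8); ε(u)ε(v)=0·0, αω(v)=4·1, βω(u)=2·1; sum ≡ 0  ⇒  +1.
(a,b)_11: α=2, u≡7; β=1, v≡7 (mod 11); (7|11)=-1, (7|11)=-1; sign (−1)^0·-1^1·-1^2 = -1.
|Ram(-1131, -10659)| = 2, even; anisotropic at {11, ∞}.

[11, inf]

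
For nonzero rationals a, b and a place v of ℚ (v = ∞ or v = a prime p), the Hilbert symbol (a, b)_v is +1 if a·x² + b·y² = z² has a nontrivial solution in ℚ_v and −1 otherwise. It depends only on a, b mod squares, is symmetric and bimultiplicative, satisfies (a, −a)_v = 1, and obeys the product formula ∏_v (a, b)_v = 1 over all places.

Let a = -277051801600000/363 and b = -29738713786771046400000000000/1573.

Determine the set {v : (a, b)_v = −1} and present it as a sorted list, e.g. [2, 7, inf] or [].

(a, b) ≡ (-103530, -195) mod (ℚ^×)²; places V = {2, 3, 5, 7, 11, 13, 17, 29, ∞}.
(a,b)_2: α=19, β=32; u≡3, v≡5 (mod 8); ε(u)ε(v)=1·0, αω(v)=19·1, βω(u)=32·1; sum ≡ 1  ⇒  -1.
(a,b)_5: α=5, u≡1; β=11, v≡1 (mod 5); (1|5)=+1, (1|5)=+1; sign (−1)^0·+1^11·+1^5 = +1.
(a,b)_17: α=1, u≡8; β=2, v≡16 (mod 17); (8|17)=+1, (16|17)=+1; sign (−1)^0·+1^2·+1^1 = +1.
(a,b)_3: α=-1, u≡2; β=5, v≡1 (mod 3); (2|3)=-1, (1|3)=+1; sign (−1)^1·-1^5·+1^-1 = +1.
(a,b)_11: α=-2, u≡8; β=-2, v≡1 (mod 11); (8|11)=-1, (1|11)=+1; sign (−1)^0·-1^-2·+1^-2 = +1.
(a,b)_13: α=0, u≡11; β=-1, v≡11 (mod 13); (11|13)=-1, (11|13)=-1; sign (−1)^0·-1^-1·-1^0 = -1.
(a,b)_29: α=1, u≡3; β=2, v≡15 (mod 29); (3|29)=-1, (15|29)=-1; sign (−1)^0·-1^2·-1^1 = -1.
(a,b)_7: α=3, u≡4; β=4, v≡4 (mod 7); (4|7)=+1, (4|7)=+1; sign (−1)^0·+1^4·+1^3 = +1.
(a,b)_∞: sgn(-103530)=−, sgn(-195)=−, so -1.
Ram(-103530, -195) = {2, 13, 29, ∞}; no ℚ_2-point on the conic.

[2, 13, 29, inf]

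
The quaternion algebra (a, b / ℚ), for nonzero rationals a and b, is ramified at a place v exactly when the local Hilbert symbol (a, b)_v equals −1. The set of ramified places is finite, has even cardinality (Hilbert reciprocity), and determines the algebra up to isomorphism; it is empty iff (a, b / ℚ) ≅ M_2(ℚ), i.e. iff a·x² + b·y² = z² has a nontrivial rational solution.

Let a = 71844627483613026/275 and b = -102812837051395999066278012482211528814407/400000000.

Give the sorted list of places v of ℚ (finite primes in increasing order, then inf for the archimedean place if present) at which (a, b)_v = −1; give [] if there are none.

Mod squares: a ≡ 13750990726, b ≡ -5355343. Check v ∈ {∞, 2, 3, 5, 7, 11, 19, 23, 29, 31, 37, 43}.
v=∞: 13750990726 > 0 and -5355343 < 0  ⇒  (a,b)_∞ = +1.
v=43: a=43^1·(≡9), b=43^2·(≡16) mod 43; (9|43)=+1, (16|43)=+1; (−1)^{1·2·21}·(+1)^2·(+1)^1 = +1.
v=11: a=11^-1·(≡3), b=11^0·(≡6) mod 11; (3|11)=+1, (6|11)=-1; (−1)^{-1·0·5}·(+1)^0·(-1)^-1 = -1.
v=37: a=37^1·(≡1), b=37^3·(≡19) mod 37; (1|37)=+1, (19|37)=-1; (−1)^{1·3·18}·(+1)^3·(-1)^1 = -1.
v=3: a=3^2·(≡1), b=3^10·(≡2) mod 3; (1|3)=+1, (2|3)=-1; (−1)^{2·10·1}·(+1)^10·(-1)^2 = +1.
v=19: a=19^5·(≡1), b=19^10·(≡1) mod 19; (1|19)=+1, (1|19)=+1; (−1)^{5·10·9}·(+1)^10·(+1)^5 = +1.
v=29: a=29^1·(≡23), b=29^3·(≡13) mod 29; (23|29)=+1, (13|29)=+1; (−1)^{1·3·14}·(+1)^3·(+1)^1 = +1.
v=31: a=31^1·(≡21), b=31^3·(≡1) mod 31; (21|31)=-1, (1|31)=+1; (−1)^{1·3·15}·(-1)^3·(+1)^1 = +1.
v=7: a=7^2·(≡2), b=7^3·(≡1) mod 7; (2|7)=+1, (1|7)=+1; (−1)^{2·3·3}·(+1)^3·(+1)^2 = +1.
v=2: v_2(a)=1, v_2(b)=-10; units ≡ 3, 1 (mod 8); ε·ε+αω+βω = 1·0+1·0+-10·1 ≡ 0  ⇒  (a,b)_2 = +1.
v=5: a=5^-2·(≡1), b=5^-8·(≡2) mod 5; (1|5)=+1, (2|5)=-1; (−1)^{-2·-8·2}·(+1)^-8·(-1)^-2 = +1.
v=23: a=23^1·(≡9), b=23^3·(≡22) mod 23; (9|23)=+1, (22|23)=-1; (−1)^{1·3·11}·(+1)^3·(-1)^1 = +1.
|Ram(13750990726, -5355343)| = 2, even; anisotropic at {11, 37}.

[11, 37]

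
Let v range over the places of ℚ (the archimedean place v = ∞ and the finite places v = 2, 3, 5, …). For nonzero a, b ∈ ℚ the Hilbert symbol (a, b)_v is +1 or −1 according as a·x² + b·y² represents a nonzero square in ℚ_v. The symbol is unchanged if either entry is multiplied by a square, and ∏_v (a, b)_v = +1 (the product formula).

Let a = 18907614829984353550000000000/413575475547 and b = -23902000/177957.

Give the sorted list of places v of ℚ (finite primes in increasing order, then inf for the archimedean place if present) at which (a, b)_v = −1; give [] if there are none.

[3, 7, 17, 19, 37, 41]

Mod squares: a ≡ 2418105585, b ≡ -776815. Check v ∈ {∞, 2, 3, 5, 7, 11, 13, 17, 19, 37, 41, 47}.
v=3: a=3^-1·(≡1), b=3^-4·(≡2) mod 3; (1|3)=+1, (2|3)=-1; (−1)^{-1·-4·1}·(+1)^-4·(-1)^-1 = -1.
v=41: a=41^1·(≡14), b=41^0·(≡13) mod 41; (14|41)=-1, (13|41)=-1; (−1)^{1·0·20}·(-1)^0·(-1)^1 = -1.
v=11: a=11^2·(≡5), b=11^0·(≡1) mod 11; (5|11)=+1, (1|11)=+1; (−1)^{2·0·5}·(+1)^0·(+1)^2 = +1.
v=2: v_2(a)=10, v_2(b)=4; units ≡ 1, 1 (mod 8); ε·ε+αω+βω = 0·0+10·0+4·0 ≡ 0  ⇒  (a,b)_2 = +1.
v=7: a=7^3·(≡2), b=7^0·(≡6) mod 7; (2|7)=+1, (6|7)=-1; (−1)^{3·0·3}·(+1)^0·(-1)^3 = -1.
v=37: a=37^3·(≡32), b=37^1·(≡7) mod 37; (32|37)=-1, (7|37)=+1; (−1)^{3·1·18}·(-1)^1·(+1)^3 = -1.
v=5: a=5^11·(≡2), b=5^3·(≡2) mod 5; (2|5)=-1, (2|5)=-1; (−1)^{11·3·2}·(-1)^3·(-1)^11 = +1.
v=17: a=17^3·(≡14), b=17^1·(≡2) mod 17; (14|17)=-1, (2|17)=+1; (−1)^{3·1·8}·(-1)^1·(+1)^3 = -1.
v=19: a=19^1·(≡18), b=19^1·(≡3) mod 19; (18|19)=-1, (3|19)=-1; (−1)^{1·1·9}·(-1)^1·(-1)^1 = -1.
v=∞: 2418105585 > 0 and -776815 < 0  ⇒  (a,b)_∞ = +1.
v=47: a=47^1·(≡20), b=47^0·(≡37) mod 47; (20|47)=-1, (37|47)=+1; (−1)^{1·0·23}·(-1)^0·(+1)^1 = +1.
v=13: a=13^-10·(≡9), b=13^-3·(≡7) mod 13; (9|13)=+1, (7|13)=-1; (−1)^{-10·-3·6}·(+1)^-3·(-1)^-10 = +1.
(2418105585, -776815 / ℚ) ramifies at {3, 7, 17, 19, 37, 41}: a division algebra.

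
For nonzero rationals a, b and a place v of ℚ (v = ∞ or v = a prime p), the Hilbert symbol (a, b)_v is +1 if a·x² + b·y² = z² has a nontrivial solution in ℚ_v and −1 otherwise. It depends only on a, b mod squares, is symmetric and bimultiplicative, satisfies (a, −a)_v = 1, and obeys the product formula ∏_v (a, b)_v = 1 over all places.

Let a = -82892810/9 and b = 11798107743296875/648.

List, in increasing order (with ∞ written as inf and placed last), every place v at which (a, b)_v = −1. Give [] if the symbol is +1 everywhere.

Mod squares: a ≡ -10010, b ≡ 182. Check v ∈ {∞, 2, 3, 5, 7, 11, 13}.
v=3: a=3^-2·(≡1), b=3^-4·(≡2) mod 3; (1|3)=+1, (2|3)=-1; (−1)^{-2·-4·1}·(+1)^-4·(-1)^-2 = +1.
v=7: a=7^3·(≡6), b=7^5·(≡3) mod 7; (6|7)=-1, (3|7)=-1; (−1)^{3·5·3}·(-1)^5·(-1)^3 = -1.
v=13: a=13^3·(≡1), b=13^5·(≡9) mod 13; (1|13)=+1, (9|13)=+1; (−1)^{3·5·6}·(+1)^5·(+1)^3 = +1.
v=∞: -10010 < 0 and 182 > 0  ⇒  (a,b)_∞ = +1.
v=2: v_2(a)=1, v_2(b)=-3; units ≡ 3, 3 (mod 8); ε·ε+αω+βω = 1·1+1·1+-3·1 ≡ 1  ⇒  (a,b)_2 = -1.
v=5: a=5^1·(≡2), b=5^6·(≡2) mod 5; (2|5)=-1, (2|5)=-1; (−1)^{1·6·2}·(-1)^6·(-1)^1 = -1.
v=11: a=11^1·(≡3), b=11^2·(≡6) mod 11; (3|11)=+1, (6|11)=-1; (−1)^{1·2·5}·(+1)^2·(-1)^1 = -1.
Ram(-10010, 182) = {2, 5, 7, 11}; no ℚ_2-point on the conic.

[2, 5, 7, 11]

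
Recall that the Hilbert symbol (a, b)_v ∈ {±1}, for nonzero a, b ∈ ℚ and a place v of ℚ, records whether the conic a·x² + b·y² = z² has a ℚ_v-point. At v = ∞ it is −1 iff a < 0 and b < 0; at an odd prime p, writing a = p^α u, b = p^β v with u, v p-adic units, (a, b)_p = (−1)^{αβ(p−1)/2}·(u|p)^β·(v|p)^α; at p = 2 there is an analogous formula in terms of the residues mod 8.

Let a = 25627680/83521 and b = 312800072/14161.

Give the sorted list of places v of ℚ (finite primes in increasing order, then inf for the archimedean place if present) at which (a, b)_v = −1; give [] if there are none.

[5, 13]

(a, b) ≡ (130, 2) mod (ℚ^×)²; places V = {2, 3, 5, 7, 13, 17, 37, ∞}.
(a,b)_7: α=0, u≡2; β=-2, v≡2 (mod 7); (2|7)=+1, (2|7)=+1; sign (−1)^0·+1^-2·+1^0 = +1.
(a,b)_37: α=2, u≡6; β=2, v≡32 (mod 37); (6|37)=-1, (32|37)=-1; sign (−1)^0·-1^2·-1^2 = +1.
(a,b)_5: α=1, u≡1; β=0, v≡2 (mod 5); (1|5)=+1, (2|5)=-1; sign (−1)^0·+1^0·-1^1 = -1.
(a,b)_13: α=1, u≡3; β=4, v≡8 (mod 13); (3|13)=+1, (8|13)=-1; sign (−1)^0·+1^4·-1^1 = -1.
(a,b)_∞: sgn(130)=+, sgn(2)=+, so +1.
(a,b)_3: α=2, u≡1; β=0, v≡2 (mod 3); (1|3)=+1, (2|3)=-1; sign (−1)^0·+1^0·-1^2 = +1.
(a,b)_17: α=-4, u≡10; β=-2, v≡15 (mod 17); (10|17)=-1, (15|17)=+1; sign (−1)^0·-1^-2·+1^-4 = +1.
(a,b)_2: α=5, β=3; u≡1, v≡1 (mod 8); ε(u)ε(v)=0·0, αω(v)=5·0, βω(u)=3·0; sum ≡ 0  ⇒  +1.
Ram(130, 2) = {5, 13}; no ℚ_5-point on the conic.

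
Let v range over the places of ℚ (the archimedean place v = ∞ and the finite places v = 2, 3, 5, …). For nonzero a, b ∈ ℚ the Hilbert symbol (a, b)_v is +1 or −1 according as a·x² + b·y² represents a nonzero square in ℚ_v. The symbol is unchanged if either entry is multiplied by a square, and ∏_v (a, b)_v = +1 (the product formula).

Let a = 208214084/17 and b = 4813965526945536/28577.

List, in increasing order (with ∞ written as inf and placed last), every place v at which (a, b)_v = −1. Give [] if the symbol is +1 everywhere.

Mod squares: a ≡ 5236153, b ≡ 147407. Check v ∈ {∞, 2, 3, 13, 17, 19, 23, 29, 41, 43}.
v=17: a=17^-1·(≡5), b=17^-1·(≡16) mod 17; (5|17)=-1, (16|17)=+1; (−1)^{-1·-1·8}·(-1)^-1·(+1)^-1 = -1.
v=13: a=13^3·(≡7), b=13^1·(≡4) mod 13; (7|13)=-1, (4|13)=+1; (−1)^{3·1·6}·(-1)^1·(+1)^3 = -1.
v=2: v_2(a)=2, v_2(b)=8; units ≡ 1, 7 (mod 8); ε·ε+αω+βω = 0·1+2·0+8·0 ≡ 0  ⇒  (a,b)_2 = +1.
v=∞: 5236153 > 0 and 147407 > 0  ⇒  (a,b)_∞ = +1.
v=29: a=29^1·(≡2), b=29^1·(≡15) mod 29; (2|29)=-1, (15|29)=-1; (−1)^{1·1·14}·(-1)^1·(-1)^1 = +1.
v=3: a=3^0·(≡1), b=3^2·(≡2) mod 3; (1|3)=+1, (2|3)=-1; (−1)^{0·2·1}·(+1)^2·(-1)^0 = +1.
v=19: a=19^1·(≡16), b=19^4·(≡1) mod 19; (16|19)=+1, (1|19)=+1; (−1)^{1·4·9}·(+1)^4·(+1)^1 = +1.
v=43: a=43^1·(≡38), b=43^2·(≡8) mod 43; (38|43)=+1, (8|43)=-1; (−1)^{1·2·21}·(+1)^2·(-1)^1 = -1.
v=23: a=23^0·(≡22), b=23^1·(≡11) mod 23; (22|23)=-1, (11|23)=-1; (−1)^{0·1·11}·(-1)^1·(-1)^0 = -1.
v=41: a=41^0·(≡20), b=41^-2·(≡29) mod 41; (20|41)=+1, (29|41)=-1; (−1)^{0·-2·20}·(+1)^-2·(-1)^0 = +1.
Ram(5236153, 147407) = {13, 17, 23, 43}; no ℚ_13-point on the conic.

[13, 17, 23, 43]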